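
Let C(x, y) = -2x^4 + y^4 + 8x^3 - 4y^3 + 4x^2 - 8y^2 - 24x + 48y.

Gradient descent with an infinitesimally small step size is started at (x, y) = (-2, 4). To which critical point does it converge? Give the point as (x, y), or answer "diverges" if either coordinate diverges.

diverges

C is separable, so gradient descent decouples: x follows -∂C/∂x, y follows -∂C/∂y.
∂C/∂x = -8(x - 3)(x - 1)(x + 1); at x=-2 this is 120, so x decreases.
∂C/∂y = 4(y - 3)(y - 2)(y + 2); at y=4 this is 48, so y decreases.
The x-coordinate has no critical point in that direction and runs off to infinity.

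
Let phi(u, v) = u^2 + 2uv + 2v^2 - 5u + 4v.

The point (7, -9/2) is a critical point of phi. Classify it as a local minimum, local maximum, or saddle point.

local minimum

The Hessian of phi is constant: H = [[2, 2], [2, 4]].
det(H) = 2·4 − 2² = 4.
det(H) > 0 and tr(H) = 6 > 0, so H is positive definite and the point is a local minimum.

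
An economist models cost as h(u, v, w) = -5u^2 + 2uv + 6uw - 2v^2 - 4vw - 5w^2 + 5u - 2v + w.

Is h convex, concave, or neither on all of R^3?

h is quadratic, so its Hessian is the constant matrix H = [[-10, 2, 6], [2, -4, -4], [6, -4, -10]].
Leading principal minors: -10, 36, -152.
Signs alternate −, +, − ⇒ H ≺ 0 ⇒ concave.

concave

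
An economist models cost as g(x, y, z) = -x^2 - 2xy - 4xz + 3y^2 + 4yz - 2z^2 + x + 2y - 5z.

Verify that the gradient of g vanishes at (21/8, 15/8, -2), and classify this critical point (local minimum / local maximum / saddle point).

saddle point

∇g = (-2x - 2y - 4z + 1, -2x + 6y + 4z + 2, -4x + 4y - 4z - 5); substituting (21/8, 15/8, -2) gives ∇g = (0, 0, 0), so (21/8, 15/8, -2) is indeed a critical point.
The Hessian is constant: H = [[-2, -2, -4], [-2, 6, 4], [-4, 4, -4]].
Leading principal minors: Δ₁ = -2, Δ₂ = -16, Δ₃ = 64.
The minors fit neither the all-positive nor the alternating-sign pattern, so H is indefinite: a saddle point.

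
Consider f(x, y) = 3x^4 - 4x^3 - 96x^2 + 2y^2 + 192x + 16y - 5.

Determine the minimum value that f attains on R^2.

f(x,y) separates as P(x) + Q(y) − 5, so its minimum is min P + min Q − 5.
P'(x) = 12(x - 4)(x - 1)(x + 4) vanishes at x ∈ {-4, 1, 4}; Q'(y) = 4y + 16 vanishes at y ∈ {-4}.
Local minima of P (where P''>0): P(-4)=-1280, P(4)=-256. Local minima of Q: Q(-4)=-32.
So the global minimum of f is P(-4) + Q(-4) − 5 = -1280 − 32 − 5 = -1317, attained at (-4, -4).

-1317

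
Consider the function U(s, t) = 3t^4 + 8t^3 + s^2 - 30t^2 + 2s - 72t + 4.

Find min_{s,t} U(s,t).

-149

U(s,t) separates as P(s) + Q(t) + 4, so its minimum is min P + min Q + 4.
P'(s) = 2s + 2 vanishes at s ∈ {-1}; Q'(t) = 12(t - 2)(t + 1)(t + 3) vanishes at t ∈ {-3, -1, 2}.
Local minima of P (where P''>0): P(-1)=-1. Local minima of Q: Q(-3)=-27, Q(2)=-152.
So the global minimum of U is P(-1) + Q(2) + 4 = -1 − 152 + 4 = -149, attained at (-1, 2).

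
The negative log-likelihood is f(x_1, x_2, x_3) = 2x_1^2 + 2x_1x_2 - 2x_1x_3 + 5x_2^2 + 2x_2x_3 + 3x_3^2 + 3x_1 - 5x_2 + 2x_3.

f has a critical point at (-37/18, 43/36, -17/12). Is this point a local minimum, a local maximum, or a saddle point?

local minimum

The Hessian is constant: H = [[4, 2, -2], [2, 10, 2], [-2, 2, 6]].
Leading principal minors: Δ₁ = 4, Δ₂ = 36, Δ₃ = 144.
All leading minors are positive, so H is positive definite: a local minimum.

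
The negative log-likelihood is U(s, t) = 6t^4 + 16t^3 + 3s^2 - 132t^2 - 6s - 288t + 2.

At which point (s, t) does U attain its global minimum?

U(s,t) separates as P(s) + Q(t) + 2, so its minimum is min P + min Q + 2.
P'(s) = 6s - 6 vanishes at s ∈ {1}; Q'(t) = 24(t - 3)(t + 1)(t + 4) vanishes at t ∈ {-4, -1, 3}.
Local minima of P (where P''>0): P(1)=-3. Local minima of Q: Q(-4)=-448, Q(3)=-1134.
So the global minimum of U is P(1) + Q(3) + 2 = -3 − 1134 + 2 = -1135, attained at (1, 3).

(1, 3)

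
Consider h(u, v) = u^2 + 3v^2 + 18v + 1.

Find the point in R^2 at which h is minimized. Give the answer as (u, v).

h(u,v) separates as P(u) + Q(v) + 1, so its minimum is min P + min Q + 1.
P'(u) = 2u vanishes at u ∈ {0}; Q'(v) = 6v + 18 vanishes at v ∈ {-3}.
Local minima of P (where P''>0): P(0)=0. Local minima of Q: Q(-3)=-27.
So the global minimum of h is P(0) + Q(-3) + 1 = 0 − 27 + 1 = -26, attained at (0, -3).

(0, -3)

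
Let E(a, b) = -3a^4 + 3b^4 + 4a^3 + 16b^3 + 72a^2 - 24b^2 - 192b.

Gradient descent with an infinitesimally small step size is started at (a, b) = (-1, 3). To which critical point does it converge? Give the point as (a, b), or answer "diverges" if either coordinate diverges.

E is separable, so gradient descent decouples: a follows -∂E/∂a, b follows -∂E/∂b.
∂E/∂a = -12a(a - 4)(a + 3); at a=-1 this is -120, so a increases.
∂E/∂b = 12(b - 2)(b + 2)(b + 4); at b=3 this is 420, so b decreases.
a converges to its nearest critical value 0 (a local min of the a-part); b converges to 2. The iterate converges to (0, 2).

(0, 2)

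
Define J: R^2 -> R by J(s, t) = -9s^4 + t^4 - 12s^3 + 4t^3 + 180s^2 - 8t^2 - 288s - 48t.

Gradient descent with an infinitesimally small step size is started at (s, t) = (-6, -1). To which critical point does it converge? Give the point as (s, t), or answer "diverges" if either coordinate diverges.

diverges

J is separable, so gradient descent decouples: s follows -∂J/∂s, t follows -∂J/∂t.
∂J/∂s = -36(s - 2)(s - 1)(s + 4); at s=-6 this is 4032, so s decreases.
∂J/∂t = 4(t - 2)(t + 2)(t + 3); at t=-1 this is -24, so t increases.
The s-coordinate has no critical point in that direction and runs off to infinity.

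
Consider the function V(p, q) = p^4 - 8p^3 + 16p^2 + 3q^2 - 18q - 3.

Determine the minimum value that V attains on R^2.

V(p,q) separates as A(p) + B(q) − 3, so its minimum is min A + min B − 3.
A'(p) = 4p(p - 4)(p - 2) vanishes at p ∈ {0, 2, 4}; B'(q) = 6q - 18 vanishes at q ∈ {3}.
Local minima of A (where A''>0): A(0)=0, A(4)=0. Local minima of B: B(3)=-27.
So the global minimum of V is A(0) + B(3) − 3 = 0 − 27 − 3 = -30, attained at (0, 3).

-30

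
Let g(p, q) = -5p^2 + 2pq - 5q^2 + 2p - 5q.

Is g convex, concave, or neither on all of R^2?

g is quadratic, so its Hessian is the constant matrix H = [[-10, 2], [2, -10]].
det(H) = 96, tr(H) = -20.
det(H) > 0 and tr(H) < 0, so H is negative definite everywhere: concave.

concave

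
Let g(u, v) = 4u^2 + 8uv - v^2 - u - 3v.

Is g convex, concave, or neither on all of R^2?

neither

g is quadratic, so its Hessian is the constant matrix H = [[8, 8], [8, -2]].
det(H) = -80, tr(H) = 6.
det(H) < 0, so H is indefinite: neither convex nor concave.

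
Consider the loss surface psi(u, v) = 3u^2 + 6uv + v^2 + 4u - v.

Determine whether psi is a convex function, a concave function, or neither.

psi is quadratic, so its Hessian is the constant matrix H = [[6, 6], [6, 2]].
det(H) = -24, tr(H) = 8.
det(H) < 0, so H is indefinite: neither convex nor concave.

neither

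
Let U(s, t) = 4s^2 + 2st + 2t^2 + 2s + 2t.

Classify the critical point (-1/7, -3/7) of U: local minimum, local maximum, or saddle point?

local minimum

The Hessian of U is constant: H = [[8, 2], [2, 4]].
det(H) = 8·4 − 2² = 28.
det(H) > 0 and tr(H) = 12 > 0, so H is positive definite and the point is a local minimum.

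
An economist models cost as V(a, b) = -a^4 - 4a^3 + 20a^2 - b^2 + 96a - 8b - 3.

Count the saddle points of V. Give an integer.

V separates as a function of a plus a function of b, so ∇V=0 decouples.
∂V/∂a = -4(a - 3)(a + 2)(a + 4) = 0 at a ∈ {-4, -2, 3}; ∂V/∂b = -2(b + 4) = 0 at b ∈ {-4}.
The Hessian is diagonal: diag(V_aa, V_bb). Second derivatives: V_aa(-4)=-56, V_aa(-2)=40, V_aa(3)=-140; V_bb(-4)=-2.
Saddle points occur where the two diagonal entries have opposite signs: (-2, -4). Count: 1.

1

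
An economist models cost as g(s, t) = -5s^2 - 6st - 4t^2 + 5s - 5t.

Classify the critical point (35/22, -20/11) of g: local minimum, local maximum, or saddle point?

The Hessian of g is constant: H = [[-10, -6], [-6, -8]].
det(H) = (-10)·(-8) − (-6)² = 44.
det(H) > 0 and tr(H) = -18 < 0, so H is negative definite and the point is a local maximum.

local maximum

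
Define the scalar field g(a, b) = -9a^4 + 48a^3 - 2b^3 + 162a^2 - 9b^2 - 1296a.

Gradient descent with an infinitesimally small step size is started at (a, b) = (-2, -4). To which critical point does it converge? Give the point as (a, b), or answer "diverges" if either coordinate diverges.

g is separable, so gradient descent decouples: a follows -∂g/∂a, b follows -∂g/∂b.
∂g/∂a = -36(a - 4)(a - 3)(a + 3); at a=-2 this is -1080, so a increases.
∂g/∂b = -6b(b + 3); at b=-4 this is -24, so b increases.
a converges to its nearest critical value 3 (a local min of the a-part); b converges to -3. The iterate converges to (3, -3).

(3, -3)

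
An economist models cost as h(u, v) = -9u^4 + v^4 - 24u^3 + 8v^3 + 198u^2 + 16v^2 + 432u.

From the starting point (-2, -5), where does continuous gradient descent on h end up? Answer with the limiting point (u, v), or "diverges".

h is separable, so gradient descent decouples: u follows -∂h/∂u, v follows -∂h/∂v.
∂h/∂u = -36(u - 3)(u + 1)(u + 4); at u=-2 this is -360, so u increases.
∂h/∂v = 4v(v + 2)(v + 4); at v=-5 this is -60, so v increases.
u converges to its nearest critical value -1 (a local min of the u-part); v converges to -4. The iterate converges to (-1, -4).

(-1, -4)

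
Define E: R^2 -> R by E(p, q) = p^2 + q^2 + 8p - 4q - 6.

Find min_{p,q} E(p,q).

-26

E(p,q) separates as A(p) + B(q) − 6, so its minimum is min A + min B − 6.
A'(p) = 2p + 8 vanishes at p ∈ {-4}; B'(q) = 2q - 4 vanishes at q ∈ {2}.
Local minima of A (where A''>0): A(-4)=-16. Local minima of B: B(2)=-4.
So the global minimum of E is A(-4) + B(2) − 6 = -16 − 4 − 6 = -26, attained at (-4, 2).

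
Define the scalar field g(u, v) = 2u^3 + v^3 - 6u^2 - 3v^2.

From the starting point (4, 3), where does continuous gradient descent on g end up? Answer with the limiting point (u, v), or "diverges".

(2, 2)

g is separable, so gradient descent decouples: u follows -∂g/∂u, v follows -∂g/∂v.
∂g/∂u = 6u(u - 2); at u=4 this is 48, so u decreases.
∂g/∂v = 3v(v - 2); at v=3 this is 9, so v decreases.
u converges to its nearest critical value 2 (a local min of the u-part); v converges to 2. The iterate converges to (2, 2).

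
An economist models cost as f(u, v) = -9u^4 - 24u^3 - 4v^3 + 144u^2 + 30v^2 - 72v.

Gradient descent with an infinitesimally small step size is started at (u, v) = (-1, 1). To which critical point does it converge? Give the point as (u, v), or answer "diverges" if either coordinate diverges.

f is separable, so gradient descent decouples: u follows -∂f/∂u, v follows -∂f/∂v.
∂f/∂u = -36u(u - 2)(u + 4); at u=-1 this is -324, so u increases.
∂f/∂v = -12(v - 3)(v - 2); at v=1 this is -24, so v increases.
u converges to its nearest critical value 0 (a local min of the u-part); v converges to 2. The iterate converges to (0, 2).

(0, 2)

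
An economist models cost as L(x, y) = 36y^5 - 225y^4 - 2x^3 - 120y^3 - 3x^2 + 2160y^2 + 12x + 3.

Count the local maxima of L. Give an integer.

2

L separates as a function of x plus a function of y, so ∇L=0 decouples.
∂L/∂x = -6(x - 1)(x + 2) = 0 at x ∈ {-2, 1}; ∂L/∂y = 180y(y - 4)(y - 3)(y + 2) = 0 at y ∈ {-2, 0, 3, 4}.
The Hessian is diagonal: diag(L_xx, L_yy). Second derivatives: L_xx(-2)=18, L_xx(1)=-18; L_yy(-2)=-10800, L_yy(0)=4320, L_yy(3)=-2700, L_yy(4)=4320.
Local maxima occur where both diagonal entries negative: (1, -2), (1, 3). Count: 2.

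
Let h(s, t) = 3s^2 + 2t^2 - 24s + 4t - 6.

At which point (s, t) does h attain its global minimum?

(4, -1)

h(s,t) separates as P(s) + Q(t) − 6, so its minimum is min P + min Q − 6.
P'(s) = 6s - 24 vanishes at s ∈ {4}; Q'(t) = 4(t + 1) vanishes at t ∈ {-1}.
Local minima of P (where P''>0): P(4)=-48. Local minima of Q: Q(-1)=-2.
So the global minimum of h is P(4) + Q(-1) − 6 = -48 − 2 − 6 = -56, attained at (4, -1).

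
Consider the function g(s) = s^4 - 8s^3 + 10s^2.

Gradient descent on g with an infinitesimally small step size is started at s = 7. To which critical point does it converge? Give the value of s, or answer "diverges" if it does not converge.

5

g'(s) = 4s(s - 5)(s - 1), so g'(7) = 336.
Gradient descent moves in the -g' direction, i.e. s is decreasing.
The nearest critical point in that direction is s = 5, where g'' = 80 > 0 (a local minimum). The iterate converges there.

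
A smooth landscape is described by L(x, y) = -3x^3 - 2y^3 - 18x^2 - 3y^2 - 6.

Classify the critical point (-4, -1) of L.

local minimum

The mixed partial ∂²L/∂x∂y is 0, so the Hessian at any point is diag(L_xx, L_yy) = diag(-18(x + 2), -6(2y + 1)).
At (-4, -1): H = diag(36, 6).
Both eigenvalues are positive, so H is positive definite: a local minimum.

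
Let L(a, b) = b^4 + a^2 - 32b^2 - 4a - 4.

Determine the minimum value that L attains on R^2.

-264

L(a,b) separates as P(a) + Q(b) − 4, so its minimum is min P + min Q − 4.
P'(a) = 2a - 4 vanishes at a ∈ {2}; Q'(b) = 4b(b - 4)(b + 4) vanishes at b ∈ {-4, 0, 4}.
Local minima of P (where P''>0): P(2)=-4. Local minima of Q: Q(-4)=-256, Q(4)=-256.
So the global minimum of L is P(2) + Q(-4) − 4 = -4 − 256 − 4 = -264, attained at (2, -4).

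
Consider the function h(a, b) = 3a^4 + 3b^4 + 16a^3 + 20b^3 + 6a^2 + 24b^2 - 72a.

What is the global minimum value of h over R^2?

h(a,b) separates as P(a) + Q(b), so its minimum is min P + min Q.
P'(a) = 12(a - 1)(a + 2)(a + 3) vanishes at a ∈ {-3, -2, 1}; Q'(b) = 12b(b + 1)(b + 4) vanishes at b ∈ {-4, -1, 0}.
Local minima of P (where P''>0): P(-3)=81, P(1)=-47. Local minima of Q: Q(-4)=-128, Q(0)=0.
So the global minimum of h is P(1) + Q(-4) = -47 − 128 = -175, attained at (1, -4).

-175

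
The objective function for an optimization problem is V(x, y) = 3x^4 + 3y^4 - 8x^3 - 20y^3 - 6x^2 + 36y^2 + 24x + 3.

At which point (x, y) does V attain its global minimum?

V(x,y) separates as P(x) + Q(y) + 3, so its minimum is min P + min Q + 3.
P'(x) = 12(x - 2)(x - 1)(x + 1) vanishes at x ∈ {-1, 1, 2}; Q'(y) = 12y(y - 3)(y - 2) vanishes at y ∈ {0, 2, 3}.
Local minima of P (where P''>0): P(-1)=-19, P(2)=8. Local minima of Q: Q(0)=0, Q(3)=27.
So the global minimum of V is P(-1) + Q(0) + 3 = -19 + 0 + 3 = -16, attained at (-1, 0).

(-1, 0)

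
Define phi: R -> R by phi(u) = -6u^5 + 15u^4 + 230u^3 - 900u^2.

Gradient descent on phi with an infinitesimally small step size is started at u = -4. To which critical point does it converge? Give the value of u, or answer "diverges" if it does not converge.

-5

phi'(u) = -30u(u - 4)(u - 3)(u + 5), so phi'(-4) = 6720.
Gradient descent moves in the -phi' direction, i.e. u is decreasing.
The nearest critical point in that direction is u = -5, where phi'' = 10800 > 0 (a local minimum). The iterate converges there.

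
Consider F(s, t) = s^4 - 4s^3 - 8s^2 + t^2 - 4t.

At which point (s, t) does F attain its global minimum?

(4, 2)

F(s,t) separates as P(s) + Q(t), so its minimum is min P + min Q.
P'(s) = 4s(s - 4)(s + 1) vanishes at s ∈ {-1, 0, 4}; Q'(t) = 2(t - 2) vanishes at t ∈ {2}.
Local minima of P (where P''>0): P(-1)=-3, P(4)=-128. Local minima of Q: Q(2)=-4.
So the global minimum of F is P(4) + Q(2) = -128 − 4 = -132, attained at (4, 2).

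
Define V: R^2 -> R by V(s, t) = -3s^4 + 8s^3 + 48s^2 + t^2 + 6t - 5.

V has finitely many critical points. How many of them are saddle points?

V separates as a function of s plus a function of t, so ∇V=0 decouples.
∂V/∂s = -12s(s - 4)(s + 2) = 0 at s ∈ {-2, 0, 4}; ∂V/∂t = 2(t + 3) = 0 at t ∈ {-3}.
The Hessian is diagonal: diag(V_ss, V_tt). Second derivatives: V_ss(-2)=-144, V_ss(0)=96, V_ss(4)=-288; V_tt(-3)=2.
Saddle points occur where the two diagonal entries have opposite signs: (-2, -3), (4, -3). Count: 2.

2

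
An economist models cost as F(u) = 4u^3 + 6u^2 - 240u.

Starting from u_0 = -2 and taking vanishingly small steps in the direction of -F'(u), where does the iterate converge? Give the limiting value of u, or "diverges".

F'(u) = 12(u - 4)(u + 5), so F'(-2) = -216.
Gradient descent moves in the -F' direction, i.e. u is increasing.
The nearest critical point in that direction is u = 4, where F'' = 108 > 0 (a local minimum). The iterate converges there.

4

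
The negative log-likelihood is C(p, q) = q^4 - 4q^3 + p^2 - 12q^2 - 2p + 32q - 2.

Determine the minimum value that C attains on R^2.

C(p,q) separates as A(p) + B(q) − 2, so its minimum is min A + min B − 2.
A'(p) = 2p - 2 vanishes at p ∈ {1}; B'(q) = 4(q - 4)(q - 1)(q + 2) vanishes at q ∈ {-2, 1, 4}.
Local minima of A (where A''>0): A(1)=-1. Local minima of B: B(-2)=-64, B(4)=-64.
So the global minimum of C is A(1) + B(-2) − 2 = -1 − 64 − 2 = -67, attained at (1, -2).

-67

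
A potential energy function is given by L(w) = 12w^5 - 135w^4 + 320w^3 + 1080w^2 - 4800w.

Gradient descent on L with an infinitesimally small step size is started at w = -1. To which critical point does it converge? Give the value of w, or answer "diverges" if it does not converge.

2

L'(w) = 60(w - 5)(w - 4)(w - 2)(w + 2), so L'(-1) = -5400.
Gradient descent moves in the -L' direction, i.e. w is increasing.
The nearest critical point in that direction is w = 2, where L'' = 1440 > 0 (a local minimum). The iterate converges there.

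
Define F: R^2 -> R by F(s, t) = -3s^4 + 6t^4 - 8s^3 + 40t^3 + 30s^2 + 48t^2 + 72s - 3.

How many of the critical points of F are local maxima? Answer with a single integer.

F separates as a function of s plus a function of t, so ∇F=0 decouples.
∂F/∂s = -12(s - 2)(s + 1)(s + 3) = 0 at s ∈ {-3, -1, 2}; ∂F/∂t = 24t(t + 1)(t + 4) = 0 at t ∈ {-4, -1, 0}.
The Hessian is diagonal: diag(F_ss, F_tt). Second derivatives: F_ss(-3)=-120, F_ss(-1)=72, F_ss(2)=-180; F_tt(-4)=288, F_tt(-1)=-72, F_tt(0)=96.
Local maxima occur where both diagonal entries negative: (-3, -1), (2, -1). Count: 2.

2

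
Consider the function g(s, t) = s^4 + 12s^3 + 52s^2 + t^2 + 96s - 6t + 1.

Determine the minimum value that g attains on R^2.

-72

g(s,t) separates as P(s) + Q(t) + 1, so its minimum is min P + min Q + 1.
P'(s) = 4(s + 2)(s + 3)(s + 4) vanishes at s ∈ {-4, -3, -2}; Q'(t) = 2(t - 3) vanishes at t ∈ {3}.
Local minima of P (where P''>0): P(-4)=-64, P(-2)=-64. Local minima of Q: Q(3)=-9.
So the global minimum of g is P(-4) + Q(3) + 1 = -64 − 9 + 1 = -72, attained at (-4, 3).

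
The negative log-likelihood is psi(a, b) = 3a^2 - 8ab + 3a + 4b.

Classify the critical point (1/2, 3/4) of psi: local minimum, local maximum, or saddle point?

The Hessian of psi is constant: H = [[6, -8], [-8, 0]].
det(H) = 6·0 − (-8)² = -64.
Since det(H) < 0, H is indefinite and the critical point is a saddle point.

saddle point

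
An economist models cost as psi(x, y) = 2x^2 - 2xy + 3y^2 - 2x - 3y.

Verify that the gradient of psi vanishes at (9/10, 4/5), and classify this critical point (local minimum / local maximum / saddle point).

∇psi = (4x - 2y - 2, -2x + 6y - 3); substituting (9/10, 4/5) gives ∇psi = (0, 0), so (9/10, 4/5) is indeed a critical point.
The Hessian of psi is constant: H = [[4, -2], [-2, 6]].
det(H) = 4·6 − (-2)² = 20.
det(H) > 0 and tr(H) = 10 > 0, so H is positive definite and the point is a local minimum.

local minimum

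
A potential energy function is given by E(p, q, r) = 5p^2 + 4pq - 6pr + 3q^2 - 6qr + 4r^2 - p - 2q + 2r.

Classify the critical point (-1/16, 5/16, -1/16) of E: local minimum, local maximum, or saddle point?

The Hessian is constant: H = [[10, 4, -6], [4, 6, -6], [-6, -6, 8]].
Leading principal minors: Δ₁ = 10, Δ₂ = 44, Δ₃ = 64.
All leading minors are positive, so H is positive definite: a local minimum.

local minimum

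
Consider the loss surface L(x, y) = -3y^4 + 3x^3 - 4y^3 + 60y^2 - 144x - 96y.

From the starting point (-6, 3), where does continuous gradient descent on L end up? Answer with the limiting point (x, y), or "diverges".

L is separable, so gradient descent decouples: x follows -∂L/∂x, y follows -∂L/∂y.
∂L/∂x = 9(x - 4)(x + 4); at x=-6 this is 180, so x decreases.
∂L/∂y = -12(y - 2)(y - 1)(y + 4); at y=3 this is -168, so y increases.
The x-coordinate has no critical point in that direction and runs off to infinity.

diverges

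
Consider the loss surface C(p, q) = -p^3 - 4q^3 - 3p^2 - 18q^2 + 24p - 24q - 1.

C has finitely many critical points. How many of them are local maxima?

1

C separates as a function of p plus a function of q, so ∇C=0 decouples.
∂C/∂p = -3(p - 2)(p + 4) = 0 at p ∈ {-4, 2}; ∂C/∂q = -12(q + 1)(q + 2) = 0 at q ∈ {-2, -1}.
The Hessian is diagonal: diag(C_pp, C_qq). Second derivatives: C_pp(-4)=18, C_pp(2)=-18; C_qq(-2)=12, C_qq(-1)=-12.
Local maxima occur where both diagonal entries negative: (2, -1). Count: 1.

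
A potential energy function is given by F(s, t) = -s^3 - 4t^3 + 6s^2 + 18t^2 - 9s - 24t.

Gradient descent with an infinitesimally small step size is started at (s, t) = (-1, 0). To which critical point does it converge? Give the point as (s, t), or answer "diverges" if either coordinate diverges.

F is separable, so gradient descent decouples: s follows -∂F/∂s, t follows -∂F/∂t.
∂F/∂s = -3(s - 3)(s - 1); at s=-1 this is -24, so s increases.
∂F/∂t = -12(t - 2)(t - 1); at t=0 this is -24, so t increases.
s converges to its nearest critical value 1 (a local min of the s-part); t converges to 1. The iterate converges to (1, 1).

(1, 1)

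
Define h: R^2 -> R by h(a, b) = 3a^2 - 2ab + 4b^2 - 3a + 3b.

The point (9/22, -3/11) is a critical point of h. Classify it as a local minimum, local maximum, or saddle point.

local minimum

The Hessian of h is constant: H = [[6, -2], [-2, 8]].
det(H) = 6·8 − (-2)² = 44.
det(H) > 0 and tr(H) = 14 > 0, so H is positive definite and the point is a local minimum.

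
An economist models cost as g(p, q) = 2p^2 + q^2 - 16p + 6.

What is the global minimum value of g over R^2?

-26

g(p,q) separates as A(p) + B(q) + 6, so its minimum is min A + min B + 6.
A'(p) = 4p - 16 vanishes at p ∈ {4}; B'(q) = 2q vanishes at q ∈ {0}.
Local minima of A (where A''>0): A(4)=-32. Local minima of B: B(0)=0.
So the global minimum of g is A(4) + B(0) + 6 = -32 + 0 + 6 = -26, attained at (4, 0).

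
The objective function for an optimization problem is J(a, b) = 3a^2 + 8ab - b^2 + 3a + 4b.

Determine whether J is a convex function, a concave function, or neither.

J is quadratic, so its Hessian is the constant matrix H = [[6, 8], [8, -2]].
det(H) = -76, tr(H) = 4.
det(H) < 0, so H is indefinite: neither convex nor concave.

neither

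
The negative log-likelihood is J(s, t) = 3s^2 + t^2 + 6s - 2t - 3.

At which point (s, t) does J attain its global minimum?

J(s,t) separates as P(s) + Q(t) − 3, so its minimum is min P + min Q − 3.
P'(s) = 6s + 6 vanishes at s ∈ {-1}; Q'(t) = 2(t - 1) vanishes at t ∈ {1}.
Local minima of P (where P''>0): P(-1)=-3. Local minima of Q: Q(1)=-1.
So the global minimum of J is P(-1) + Q(1) − 3 = -3 − 1 − 3 = -7, attained at (-1, 1).

(-1, 1)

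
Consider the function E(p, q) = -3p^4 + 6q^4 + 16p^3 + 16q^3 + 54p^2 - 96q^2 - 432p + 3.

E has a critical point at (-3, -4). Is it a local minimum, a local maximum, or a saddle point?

The mixed partial ∂²E/∂p∂q is 0, so the Hessian at any point is diag(E_pp, E_qq) = diag(12(-3p^2 + 8p + 9), 24(3q^2 + 4q - 8)).
At (-3, -4): H = diag(-504, 576).
The eigenvalues have opposite signs, so H is indefinite: a saddle point.

saddle point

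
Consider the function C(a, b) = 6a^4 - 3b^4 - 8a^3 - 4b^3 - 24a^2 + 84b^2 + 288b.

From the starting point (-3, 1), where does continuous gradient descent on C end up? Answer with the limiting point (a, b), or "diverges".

(-1, -2)

C is separable, so gradient descent decouples: a follows -∂C/∂a, b follows -∂C/∂b.
∂C/∂a = 24a(a - 2)(a + 1); at a=-3 this is -720, so a increases.
∂C/∂b = -12(b - 4)(b + 2)(b + 3); at b=1 this is 432, so b decreases.
a converges to its nearest critical value -1 (a local min of the a-part); b converges to -2. The iterate converges to (-1, -2).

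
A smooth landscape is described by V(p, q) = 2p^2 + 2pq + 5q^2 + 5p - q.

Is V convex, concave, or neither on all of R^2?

V is quadratic, so its Hessian is the constant matrix H = [[4, 2], [2, 10]].
det(H) = 36, tr(H) = 14.
det(H) > 0 and tr(H) > 0, so H is positive definite everywhere: convex.

convex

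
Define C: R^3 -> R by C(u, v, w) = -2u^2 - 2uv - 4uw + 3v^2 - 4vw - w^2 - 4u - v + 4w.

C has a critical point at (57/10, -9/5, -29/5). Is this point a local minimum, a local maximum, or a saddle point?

saddle point

The Hessian is constant: H = [[-4, -2, -4], [-2, 6, -4], [-4, -4, -2]].
Leading principal minors: Δ₁ = -4, Δ₂ = -28, Δ₃ = -40.
The minors fit neither the all-positive nor the alternating-sign pattern, so H is indefinite: a saddle point.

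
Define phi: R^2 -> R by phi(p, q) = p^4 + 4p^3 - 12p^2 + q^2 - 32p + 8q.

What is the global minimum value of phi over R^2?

-80

phi(p,q) separates as A(p) + B(q), so its minimum is min A + min B.
A'(p) = 4(p - 2)(p + 1)(p + 4) vanishes at p ∈ {-4, -1, 2}; B'(q) = 2q + 8 vanishes at q ∈ {-4}.
Local minima of A (where A''>0): A(-4)=-64, A(2)=-64. Local minima of B: B(-4)=-16.
So the global minimum of phi is A(-4) + B(-4) = -64 − 16 = -80, attained at (-4, -4).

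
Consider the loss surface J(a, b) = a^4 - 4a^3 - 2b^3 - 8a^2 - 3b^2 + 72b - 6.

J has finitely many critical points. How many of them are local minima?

2

J separates as a function of a plus a function of b, so ∇J=0 decouples.
∂J/∂a = 4a(a - 4)(a + 1) = 0 at a ∈ {-1, 0, 4}; ∂J/∂b = -6(b - 3)(b + 4) = 0 at b ∈ {-4, 3}.
The Hessian is diagonal: diag(J_aa, J_bb). Second derivatives: J_aa(-1)=20, J_aa(0)=-16, J_aa(4)=80; J_bb(-4)=42, J_bb(3)=-42.
Local minima occur where both diagonal entries positive: (-1, -4), (4, -4). Count: 2.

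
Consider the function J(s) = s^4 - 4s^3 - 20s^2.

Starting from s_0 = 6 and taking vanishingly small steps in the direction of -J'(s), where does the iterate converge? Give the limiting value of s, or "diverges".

5

J'(s) = 4s(s - 5)(s + 2), so J'(6) = 192.
Gradient descent moves in the -J' direction, i.e. s is decreasing.
The nearest critical point in that direction is s = 5, where J'' = 140 > 0 (a local minimum). The iterate converges there.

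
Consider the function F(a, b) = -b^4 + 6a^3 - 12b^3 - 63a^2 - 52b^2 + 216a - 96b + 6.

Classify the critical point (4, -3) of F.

The mixed partial ∂²F/∂a∂b is 0, so the Hessian at any point is diag(F_aa, F_bb) = diag(18(2a - 7), -4(3b^2 + 18b + 26)).
At (4, -3): H = diag(18, 4).
Both eigenvalues are positive, so H is positive definite: a local minimum.

local minimum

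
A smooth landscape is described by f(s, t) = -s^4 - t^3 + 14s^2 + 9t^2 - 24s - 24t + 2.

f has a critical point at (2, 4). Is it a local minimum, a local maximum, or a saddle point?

The mixed partial ∂²f/∂s∂t is 0, so the Hessian at any point is diag(f_ss, f_tt) = diag(4(-3s^2 + 7), 6(-t + 3)).
At (2, 4): H = diag(-20, -6).
Both eigenvalues are negative, so H is negative definite: a local maximum.

local maximum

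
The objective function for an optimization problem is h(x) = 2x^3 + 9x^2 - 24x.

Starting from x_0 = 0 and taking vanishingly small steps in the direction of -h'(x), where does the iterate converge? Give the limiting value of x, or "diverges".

h'(x) = 6(x - 1)(x + 4), so h'(0) = -24.
Gradient descent moves in the -h' direction, i.e. x is increasing.
The nearest critical point in that direction is x = 1, where h'' = 30 > 0 (a local minimum). The iterate converges there.

1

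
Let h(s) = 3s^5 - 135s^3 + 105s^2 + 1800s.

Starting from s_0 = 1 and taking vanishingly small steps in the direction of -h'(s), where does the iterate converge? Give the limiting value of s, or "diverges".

h'(s) = 15(s - 4)(s - 3)(s + 2)(s + 5), so h'(1) = 1620.
Gradient descent moves in the -h' direction, i.e. s is decreasing.
The nearest critical point in that direction is s = -2, where h'' = 1350 > 0 (a local minimum). The iterate converges there.

-2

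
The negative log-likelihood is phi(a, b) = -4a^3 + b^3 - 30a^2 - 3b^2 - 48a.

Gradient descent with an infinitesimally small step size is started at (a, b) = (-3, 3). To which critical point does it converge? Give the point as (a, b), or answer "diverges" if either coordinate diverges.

(-4, 2)

phi is separable, so gradient descent decouples: a follows -∂phi/∂a, b follows -∂phi/∂b.
∂phi/∂a = -12(a + 1)(a + 4); at a=-3 this is 24, so a decreases.
∂phi/∂b = 3b(b - 2); at b=3 this is 9, so b decreases.
a converges to its nearest critical value -4 (a local min of the a-part); b converges to 2. The iterate converges to (-4, 2).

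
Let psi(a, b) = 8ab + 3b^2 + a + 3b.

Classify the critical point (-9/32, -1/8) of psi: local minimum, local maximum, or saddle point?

The Hessian of psi is constant: H = [[0, 8], [8, 6]].
det(H) = 0·6 − 8² = -64.
Since det(H) < 0, H is indefinite and the critical point is a saddle point.

saddle point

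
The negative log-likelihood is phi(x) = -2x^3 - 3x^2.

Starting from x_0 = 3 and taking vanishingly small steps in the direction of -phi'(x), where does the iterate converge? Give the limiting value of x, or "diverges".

phi'(x) = -6x(x + 1), so phi'(3) = -72.
Gradient descent moves in the -phi' direction, i.e. x is increasing.
There is no critical point above x=3, and phi' keeps the same sign, so the iterate runs off to +∞.

diverges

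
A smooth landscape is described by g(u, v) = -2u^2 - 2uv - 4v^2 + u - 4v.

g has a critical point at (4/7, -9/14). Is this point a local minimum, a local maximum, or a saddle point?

local maximum

The Hessian of g is constant: H = [[-4, -2], [-2, -8]].
det(H) = (-4)·(-8) − (-2)² = 28.
det(H) > 0 and tr(H) = -12 < 0, so H is negative definite and the point is a local maximum.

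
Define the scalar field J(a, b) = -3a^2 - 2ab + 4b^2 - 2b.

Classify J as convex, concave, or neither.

J is quadratic, so its Hessian is the constant matrix H = [[-6, -2], [-2, 8]].
det(H) = -52, tr(H) = 2.
det(H) < 0, so H is indefinite: neither convex nor concave.

neither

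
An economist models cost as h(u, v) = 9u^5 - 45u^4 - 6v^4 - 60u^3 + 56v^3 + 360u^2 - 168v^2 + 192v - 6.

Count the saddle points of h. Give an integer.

h separates as a function of u plus a function of v, so ∇h=0 decouples.
∂h/∂u = 45u(u - 4)(u - 2)(u + 2) = 0 at u ∈ {-2, 0, 2, 4}; ∂h/∂v = -24(v - 4)(v - 2)(v - 1) = 0 at v ∈ {1, 2, 4}.
The Hessian is diagonal: diag(h_uu, h_vv). Second derivatives: h_uu(-2)=-2160, h_uu(0)=720, h_uu(2)=-720, h_uu(4)=2160; h_vv(1)=-72, h_vv(2)=48, h_vv(4)=-144.
Saddle points occur where the two diagonal entries have opposite signs: (-2, 2), (0, 1), (0, 4), (2, 2), (4, 1), (4, 4). Count: 6.

6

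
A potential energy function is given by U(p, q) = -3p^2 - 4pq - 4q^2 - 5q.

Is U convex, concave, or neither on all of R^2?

concave

U is quadratic, so its Hessian is the constant matrix H = [[-6, -4], [-4, -8]].
det(H) = 32, tr(H) = -14.
det(H) > 0 and tr(H) < 0, so H is negative definite everywhere: concave.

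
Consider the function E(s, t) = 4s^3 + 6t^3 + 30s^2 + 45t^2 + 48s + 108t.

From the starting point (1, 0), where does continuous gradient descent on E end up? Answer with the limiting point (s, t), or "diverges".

E is separable, so gradient descent decouples: s follows -∂E/∂s, t follows -∂E/∂t.
∂E/∂s = 12(s + 1)(s + 4); at s=1 this is 120, so s decreases.
∂E/∂t = 18(t + 2)(t + 3); at t=0 this is 108, so t decreases.
s converges to its nearest critical value -1 (a local min of the s-part); t converges to -2. The iterate converges to (-1, -2).

(-1, -2)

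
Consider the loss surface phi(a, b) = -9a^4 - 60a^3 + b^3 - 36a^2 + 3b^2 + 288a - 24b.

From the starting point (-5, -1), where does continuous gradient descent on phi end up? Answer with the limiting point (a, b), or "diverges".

diverges

phi is separable, so gradient descent decouples: a follows -∂phi/∂a, b follows -∂phi/∂b.
∂phi/∂a = -36(a - 1)(a + 2)(a + 4); at a=-5 this is 648, so a decreases.
∂phi/∂b = 3(b - 2)(b + 4); at b=-1 this is -27, so b increases.
The a-coordinate has no critical point in that direction and runs off to infinity.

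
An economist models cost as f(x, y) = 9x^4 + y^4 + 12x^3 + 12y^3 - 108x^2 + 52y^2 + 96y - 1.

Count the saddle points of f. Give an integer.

4

f separates as a function of x plus a function of y, so ∇f=0 decouples.
∂f/∂x = 36x(x - 2)(x + 3) = 0 at x ∈ {-3, 0, 2}; ∂f/∂y = 4(y + 2)(y + 3)(y + 4) = 0 at y ∈ {-4, -3, -2}.
The Hessian is diagonal: diag(f_xx, f_yy). Second derivatives: f_xx(-3)=540, f_xx(0)=-216, f_xx(2)=360; f_yy(-4)=8, f_yy(-3)=-4, f_yy(-2)=8.
Saddle points occur where the two diagonal entries have opposite signs: (-3, -3), (0, -4), (0, -2), (2, -3). Count: 4.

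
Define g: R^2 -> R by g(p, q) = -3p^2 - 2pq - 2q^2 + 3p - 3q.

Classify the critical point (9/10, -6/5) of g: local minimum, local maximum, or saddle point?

The Hessian of g is constant: H = [[-6, -2], [-2, -4]].
det(H) = (-6)·(-4) − (-2)² = 20.
det(H) > 0 and tr(H) = -10 < 0, so H is negative definite and the point is a local maximum.

local maximum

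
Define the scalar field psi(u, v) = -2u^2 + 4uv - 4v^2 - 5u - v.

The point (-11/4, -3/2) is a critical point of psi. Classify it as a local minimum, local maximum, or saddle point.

local maximum

The Hessian of psi is constant: H = [[-4, 4], [4, -8]].
det(H) = (-4)·(-8) − 4² = 16.
det(H) > 0 and tr(H) = -12 < 0, so H is negative definite and the point is a local maximum.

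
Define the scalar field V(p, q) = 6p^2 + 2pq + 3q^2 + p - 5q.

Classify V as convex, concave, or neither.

convex

V is quadratic, so its Hessian is the constant matrix H = [[12, 2], [2, 6]].
det(H) = 68, tr(H) = 18.
det(H) > 0 and tr(H) > 0, so H is positive definite everywhere: convex.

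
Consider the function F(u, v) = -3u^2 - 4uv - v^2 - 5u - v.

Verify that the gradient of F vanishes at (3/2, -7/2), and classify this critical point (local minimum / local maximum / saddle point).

∇F = (-6u - 4v - 5, -4u - 2v - 1); substituting (3/2, -7/2) gives ∇F = (0, 0), so (3/2, -7/2) is indeed a critical point.
The Hessian of F is constant: H = [[-6, -4], [-4, -2]].
det(H) = (-6)·(-2) − (-4)² = -4.
Since det(H) < 0, H is indefinite and the critical point is a saddle point.

saddle point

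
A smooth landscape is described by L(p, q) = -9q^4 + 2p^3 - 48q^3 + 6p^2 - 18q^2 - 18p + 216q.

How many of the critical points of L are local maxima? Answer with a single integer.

2

L separates as a function of p plus a function of q, so ∇L=0 decouples.
∂L/∂p = 6(p - 1)(p + 3) = 0 at p ∈ {-3, 1}; ∂L/∂q = -36(q - 1)(q + 2)(q + 3) = 0 at q ∈ {-3, -2, 1}.
The Hessian is diagonal: diag(L_pp, L_qq). Second derivatives: L_pp(-3)=-24, L_pp(1)=24; L_qq(-3)=-144, L_qq(-2)=108, L_qq(1)=-432.
Local maxima occur where both diagonal entries negative: (-3, -3), (-3, 1). Count: 2.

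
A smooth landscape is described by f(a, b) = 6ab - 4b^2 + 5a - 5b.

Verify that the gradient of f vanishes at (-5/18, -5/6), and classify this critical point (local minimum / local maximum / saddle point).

∇f = (6b + 5, 6a - 8b - 5); substituting (-5/18, -5/6) gives ∇f = (0, 0), so (-5/18, -5/6) is indeed a critical point.
The Hessian of f is constant: H = [[0, 6], [6, -8]].
det(H) = 0·(-8) − 6² = -36.
Since det(H) < 0, H is indefinite and the critical point is a saddle point.

saddle point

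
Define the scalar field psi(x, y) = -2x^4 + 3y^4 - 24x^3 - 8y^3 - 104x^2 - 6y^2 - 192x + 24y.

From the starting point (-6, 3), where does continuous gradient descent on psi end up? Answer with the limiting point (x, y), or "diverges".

diverges

psi is separable, so gradient descent decouples: x follows -∂psi/∂x, y follows -∂psi/∂y.
∂psi/∂x = -8(x + 2)(x + 3)(x + 4); at x=-6 this is 192, so x decreases.
∂psi/∂y = 12(y - 2)(y - 1)(y + 1); at y=3 this is 96, so y decreases.
The x-coordinate has no critical point in that direction and runs off to infinity.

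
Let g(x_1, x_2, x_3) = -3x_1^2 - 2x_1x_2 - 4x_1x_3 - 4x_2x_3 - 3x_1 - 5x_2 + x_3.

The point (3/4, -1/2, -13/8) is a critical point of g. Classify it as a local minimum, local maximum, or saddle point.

The Hessian is constant: H = [[-6, -2, -4], [-2, 0, -4], [-4, -4, 0]].
Leading principal minors: Δ₁ = -6, Δ₂ = -4, Δ₃ = 32.
The minors fit neither the all-positive nor the alternating-sign pattern, so H is indefinite: a saddle point.

saddle point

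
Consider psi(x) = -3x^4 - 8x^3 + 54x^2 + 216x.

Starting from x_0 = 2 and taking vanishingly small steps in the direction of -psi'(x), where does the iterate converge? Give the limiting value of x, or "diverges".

-2

psi'(x) = -12(x - 3)(x + 2)(x + 3), so psi'(2) = 240.
Gradient descent moves in the -psi' direction, i.e. x is decreasing.
The nearest critical point in that direction is x = -2, where psi'' = 60 > 0 (a local minimum). The iterate converges there.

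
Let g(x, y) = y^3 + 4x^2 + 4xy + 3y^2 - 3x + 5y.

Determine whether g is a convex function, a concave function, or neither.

The term y^3 is cubic, so the Hessian is not constant.
∂²g/∂y² = 6y + 6, which takes both signs as y varies (negative for sufficiently negative y). A diagonal entry of the Hessian changing sign means the Hessian is neither positive- nor negative-semidefinite on all of R^2.

neither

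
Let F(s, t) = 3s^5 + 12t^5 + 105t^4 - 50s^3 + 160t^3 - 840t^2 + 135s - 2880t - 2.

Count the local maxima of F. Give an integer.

4

F separates as a function of s plus a function of t, so ∇F=0 decouples.
∂F/∂s = 15(s - 3)(s - 1)(s + 1)(s + 3) = 0 at s ∈ {-3, -1, 1, 3}; ∂F/∂t = 60(t - 2)(t + 2)(t + 3)(t + 4) = 0 at t ∈ {-4, -3, -2, 2}.
The Hessian is diagonal: diag(F_ss, F_tt). Second derivatives: F_ss(-3)=-720, F_ss(-1)=240, F_ss(1)=-240, F_ss(3)=720; F_tt(-4)=-720, F_tt(-3)=300, F_tt(-2)=-480, F_tt(2)=7200.
Local maxima occur where both diagonal entries negative: (-3, -4), (-3, -2), (1, -4), (1, -2). Count: 4.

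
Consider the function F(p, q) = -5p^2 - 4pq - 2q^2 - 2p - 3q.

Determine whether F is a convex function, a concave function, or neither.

concave

F is quadratic, so its Hessian is the constant matrix H = [[-10, -4], [-4, -4]].
det(H) = 24, tr(H) = -14.
det(H) > 0 and tr(H) < 0, so H is negative definite everywhere: concave.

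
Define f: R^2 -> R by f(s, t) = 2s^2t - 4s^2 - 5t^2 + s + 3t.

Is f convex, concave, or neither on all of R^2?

neither

The term 2s^2t is cubic, so the Hessian is not constant.
∂²f/∂s² = 4t - 8, which takes both signs as t varies (negative for sufficiently negative t). A diagonal entry of the Hessian changing sign means the Hessian is neither positive- nor negative-semidefinite on all of R^2.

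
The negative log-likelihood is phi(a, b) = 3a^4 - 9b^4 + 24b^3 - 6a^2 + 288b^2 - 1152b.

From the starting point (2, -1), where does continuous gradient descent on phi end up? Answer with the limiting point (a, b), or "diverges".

phi is separable, so gradient descent decouples: a follows -∂phi/∂a, b follows -∂phi/∂b.
∂phi/∂a = 12a(a - 1)(a + 1); at a=2 this is 72, so a decreases.
∂phi/∂b = -36(b - 4)(b - 2)(b + 4); at b=-1 this is -1620, so b increases.
a converges to its nearest critical value 1 (a local min of the a-part); b converges to 2. The iterate converges to (1, 2).

(1, 2)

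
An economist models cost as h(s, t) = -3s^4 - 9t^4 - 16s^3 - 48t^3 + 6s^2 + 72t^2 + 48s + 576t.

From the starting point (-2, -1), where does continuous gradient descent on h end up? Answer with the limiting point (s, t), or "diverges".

h is separable, so gradient descent decouples: s follows -∂h/∂s, t follows -∂h/∂t.
∂h/∂s = -12(s - 1)(s + 1)(s + 4); at s=-2 this is -72, so s increases.
∂h/∂t = -36(t - 2)(t + 2)(t + 4); at t=-1 this is 324, so t decreases.
s converges to its nearest critical value -1 (a local min of the s-part); t converges to -2. The iterate converges to (-1, -2).

(-1, -2)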